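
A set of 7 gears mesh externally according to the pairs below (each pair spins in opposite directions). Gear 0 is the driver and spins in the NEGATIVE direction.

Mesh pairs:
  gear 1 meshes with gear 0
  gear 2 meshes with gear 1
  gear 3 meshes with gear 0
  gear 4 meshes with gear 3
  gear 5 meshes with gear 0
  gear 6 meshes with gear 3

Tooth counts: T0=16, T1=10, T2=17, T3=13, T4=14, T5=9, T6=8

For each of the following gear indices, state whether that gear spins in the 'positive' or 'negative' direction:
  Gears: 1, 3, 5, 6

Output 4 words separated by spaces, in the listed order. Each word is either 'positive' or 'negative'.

Gear 0 (driver): negative (depth 0)
  gear 1: meshes with gear 0 -> depth 1 -> positive (opposite of gear 0)
  gear 2: meshes with gear 1 -> depth 2 -> negative (opposite of gear 1)
  gear 3: meshes with gear 0 -> depth 1 -> positive (opposite of gear 0)
  gear 4: meshes with gear 3 -> depth 2 -> negative (opposite of gear 3)
  gear 5: meshes with gear 0 -> depth 1 -> positive (opposite of gear 0)
  gear 6: meshes with gear 3 -> depth 2 -> negative (opposite of gear 3)
Queried indices 1, 3, 5, 6 -> positive, positive, positive, negative

Answer: positive positive positive negative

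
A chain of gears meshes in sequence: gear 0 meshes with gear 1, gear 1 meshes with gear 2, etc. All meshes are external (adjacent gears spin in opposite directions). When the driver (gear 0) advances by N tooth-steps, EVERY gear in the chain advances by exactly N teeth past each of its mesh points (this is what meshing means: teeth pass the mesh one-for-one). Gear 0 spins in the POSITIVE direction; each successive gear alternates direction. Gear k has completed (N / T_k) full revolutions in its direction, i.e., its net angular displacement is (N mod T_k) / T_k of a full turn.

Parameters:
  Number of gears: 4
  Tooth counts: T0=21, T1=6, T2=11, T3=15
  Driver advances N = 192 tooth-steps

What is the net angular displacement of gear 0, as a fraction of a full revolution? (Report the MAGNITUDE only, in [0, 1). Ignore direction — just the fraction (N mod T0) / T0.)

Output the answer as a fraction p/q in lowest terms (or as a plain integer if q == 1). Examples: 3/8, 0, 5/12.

Answer: 1/7

Derivation:
Chain of 4 gears, tooth counts: [21, 6, 11, 15]
  gear 0: T0=21, direction=positive, advance = 192 mod 21 = 3 teeth = 3/21 turn
  gear 1: T1=6, direction=negative, advance = 192 mod 6 = 0 teeth = 0/6 turn
  gear 2: T2=11, direction=positive, advance = 192 mod 11 = 5 teeth = 5/11 turn
  gear 3: T3=15, direction=negative, advance = 192 mod 15 = 12 teeth = 12/15 turn
Gear 0: 192 mod 21 = 3
Fraction = 3 / 21 = 1/7 (gcd(3,21)=3) = 1/7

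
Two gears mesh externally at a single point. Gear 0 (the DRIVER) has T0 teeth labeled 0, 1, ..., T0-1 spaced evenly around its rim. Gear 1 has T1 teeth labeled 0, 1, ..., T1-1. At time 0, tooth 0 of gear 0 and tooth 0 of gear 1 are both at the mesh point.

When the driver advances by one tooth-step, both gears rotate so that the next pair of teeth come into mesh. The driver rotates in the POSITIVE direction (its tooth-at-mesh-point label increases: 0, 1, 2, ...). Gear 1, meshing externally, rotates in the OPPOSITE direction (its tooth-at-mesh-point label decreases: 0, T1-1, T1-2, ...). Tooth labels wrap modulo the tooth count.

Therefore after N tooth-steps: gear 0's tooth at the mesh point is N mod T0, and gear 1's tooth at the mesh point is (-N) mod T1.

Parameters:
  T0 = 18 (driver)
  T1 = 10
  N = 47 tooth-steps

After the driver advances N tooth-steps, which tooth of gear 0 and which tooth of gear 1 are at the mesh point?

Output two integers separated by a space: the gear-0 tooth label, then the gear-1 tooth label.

Gear 0 (driver, T0=18): tooth at mesh = N mod T0
  47 = 2 * 18 + 11, so 47 mod 18 = 11
  gear 0 tooth = 11
Gear 1 (driven, T1=10): tooth at mesh = (-N) mod T1
  47 = 4 * 10 + 7, so 47 mod 10 = 7
  (-47) mod 10 = (-7) mod 10 = 10 - 7 = 3
Mesh after 47 steps: gear-0 tooth 11 meets gear-1 tooth 3

Answer: 11 3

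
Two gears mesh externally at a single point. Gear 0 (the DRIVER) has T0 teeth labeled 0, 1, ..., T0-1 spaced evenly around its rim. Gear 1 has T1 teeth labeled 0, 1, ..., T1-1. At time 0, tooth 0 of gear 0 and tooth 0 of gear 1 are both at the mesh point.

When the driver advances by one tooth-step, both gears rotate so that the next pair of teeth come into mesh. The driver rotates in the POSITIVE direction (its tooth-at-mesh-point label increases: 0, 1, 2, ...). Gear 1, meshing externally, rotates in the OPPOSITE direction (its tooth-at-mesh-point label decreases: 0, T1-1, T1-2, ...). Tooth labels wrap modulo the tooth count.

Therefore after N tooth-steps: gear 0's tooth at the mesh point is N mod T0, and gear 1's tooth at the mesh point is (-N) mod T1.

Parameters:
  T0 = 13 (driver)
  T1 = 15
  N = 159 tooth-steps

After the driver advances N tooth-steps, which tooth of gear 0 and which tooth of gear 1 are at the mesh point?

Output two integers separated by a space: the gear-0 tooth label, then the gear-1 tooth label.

Answer: 3 6

Derivation:
Gear 0 (driver, T0=13): tooth at mesh = N mod T0
  159 = 12 * 13 + 3, so 159 mod 13 = 3
  gear 0 tooth = 3
Gear 1 (driven, T1=15): tooth at mesh = (-N) mod T1
  159 = 10 * 15 + 9, so 159 mod 15 = 9
  (-159) mod 15 = (-9) mod 15 = 15 - 9 = 6
Mesh after 159 steps: gear-0 tooth 3 meets gear-1 tooth 6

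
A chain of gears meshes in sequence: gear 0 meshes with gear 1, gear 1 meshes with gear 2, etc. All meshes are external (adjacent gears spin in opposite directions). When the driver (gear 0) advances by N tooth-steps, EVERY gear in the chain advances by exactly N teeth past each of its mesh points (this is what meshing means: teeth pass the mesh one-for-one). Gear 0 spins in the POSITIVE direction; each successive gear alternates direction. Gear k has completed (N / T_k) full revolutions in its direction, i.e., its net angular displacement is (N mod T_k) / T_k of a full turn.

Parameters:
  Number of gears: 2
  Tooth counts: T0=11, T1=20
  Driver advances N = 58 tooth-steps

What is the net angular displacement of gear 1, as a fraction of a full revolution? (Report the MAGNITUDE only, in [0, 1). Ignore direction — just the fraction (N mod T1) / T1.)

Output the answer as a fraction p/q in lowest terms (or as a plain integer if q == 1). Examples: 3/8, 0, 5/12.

Chain of 2 gears, tooth counts: [11, 20]
  gear 0: T0=11, direction=positive, advance = 58 mod 11 = 3 teeth = 3/11 turn
  gear 1: T1=20, direction=negative, advance = 58 mod 20 = 18 teeth = 18/20 turn
Gear 1: 58 mod 20 = 18
Fraction = 18 / 20 = 9/10 (gcd(18,20)=2) = 9/10

Answer: 9/10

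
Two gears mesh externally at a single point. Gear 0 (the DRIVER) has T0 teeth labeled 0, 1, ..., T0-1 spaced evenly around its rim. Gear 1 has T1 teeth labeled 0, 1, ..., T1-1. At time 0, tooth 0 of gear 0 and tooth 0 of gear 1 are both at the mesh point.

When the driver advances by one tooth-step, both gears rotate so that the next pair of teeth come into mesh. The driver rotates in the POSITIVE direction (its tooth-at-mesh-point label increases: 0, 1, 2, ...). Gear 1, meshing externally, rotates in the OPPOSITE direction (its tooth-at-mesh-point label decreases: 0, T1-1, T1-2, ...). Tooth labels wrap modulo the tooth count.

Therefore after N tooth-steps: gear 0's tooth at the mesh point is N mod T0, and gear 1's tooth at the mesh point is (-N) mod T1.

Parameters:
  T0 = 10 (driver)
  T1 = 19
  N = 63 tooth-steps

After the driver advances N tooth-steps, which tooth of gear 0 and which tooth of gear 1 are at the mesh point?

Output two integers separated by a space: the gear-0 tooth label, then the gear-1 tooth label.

Gear 0 (driver, T0=10): tooth at mesh = N mod T0
  63 = 6 * 10 + 3, so 63 mod 10 = 3
  gear 0 tooth = 3
Gear 1 (driven, T1=19): tooth at mesh = (-N) mod T1
  63 = 3 * 19 + 6, so 63 mod 19 = 6
  (-63) mod 19 = (-6) mod 19 = 19 - 6 = 13
Mesh after 63 steps: gear-0 tooth 3 meets gear-1 tooth 13

Answer: 3 13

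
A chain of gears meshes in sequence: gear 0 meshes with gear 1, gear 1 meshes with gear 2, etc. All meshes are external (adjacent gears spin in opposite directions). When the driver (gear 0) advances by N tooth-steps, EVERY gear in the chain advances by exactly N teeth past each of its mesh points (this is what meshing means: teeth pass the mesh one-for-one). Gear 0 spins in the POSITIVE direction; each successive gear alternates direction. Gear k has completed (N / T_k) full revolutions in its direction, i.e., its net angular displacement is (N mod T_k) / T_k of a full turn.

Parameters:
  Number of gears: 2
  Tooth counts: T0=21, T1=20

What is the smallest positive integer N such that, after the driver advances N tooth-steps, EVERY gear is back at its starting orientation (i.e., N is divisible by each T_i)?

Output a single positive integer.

Answer: 420

Derivation:
Gear k returns to start when N is a multiple of T_k.
All gears at start simultaneously when N is a common multiple of [21, 20]; the smallest such N is lcm(21, 20).
Start: lcm = T0 = 21
Fold in T1=20: gcd(21, 20) = 1; lcm(21, 20) = 21 * 20 / 1 = 420 / 1 = 420
Full cycle length = 420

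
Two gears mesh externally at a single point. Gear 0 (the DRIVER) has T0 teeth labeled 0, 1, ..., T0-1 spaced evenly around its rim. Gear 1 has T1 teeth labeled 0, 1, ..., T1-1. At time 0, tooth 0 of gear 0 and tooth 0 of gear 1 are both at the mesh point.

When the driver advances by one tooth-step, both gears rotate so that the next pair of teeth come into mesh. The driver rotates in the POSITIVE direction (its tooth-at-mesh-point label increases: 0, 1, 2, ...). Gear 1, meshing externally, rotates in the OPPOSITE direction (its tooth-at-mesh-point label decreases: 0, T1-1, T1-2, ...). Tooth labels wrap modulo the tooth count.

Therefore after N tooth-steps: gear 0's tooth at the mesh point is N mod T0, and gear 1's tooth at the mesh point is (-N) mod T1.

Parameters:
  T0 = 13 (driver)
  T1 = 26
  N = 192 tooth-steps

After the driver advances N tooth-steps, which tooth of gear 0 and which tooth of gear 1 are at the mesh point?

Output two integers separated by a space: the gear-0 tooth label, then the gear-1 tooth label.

Answer: 10 16

Derivation:
Gear 0 (driver, T0=13): tooth at mesh = N mod T0
  192 = 14 * 13 + 10, so 192 mod 13 = 10
  gear 0 tooth = 10
Gear 1 (driven, T1=26): tooth at mesh = (-N) mod T1
  192 = 7 * 26 + 10, so 192 mod 26 = 10
  (-192) mod 26 = (-10) mod 26 = 26 - 10 = 16
Mesh after 192 steps: gear-0 tooth 10 meets gear-1 tooth 16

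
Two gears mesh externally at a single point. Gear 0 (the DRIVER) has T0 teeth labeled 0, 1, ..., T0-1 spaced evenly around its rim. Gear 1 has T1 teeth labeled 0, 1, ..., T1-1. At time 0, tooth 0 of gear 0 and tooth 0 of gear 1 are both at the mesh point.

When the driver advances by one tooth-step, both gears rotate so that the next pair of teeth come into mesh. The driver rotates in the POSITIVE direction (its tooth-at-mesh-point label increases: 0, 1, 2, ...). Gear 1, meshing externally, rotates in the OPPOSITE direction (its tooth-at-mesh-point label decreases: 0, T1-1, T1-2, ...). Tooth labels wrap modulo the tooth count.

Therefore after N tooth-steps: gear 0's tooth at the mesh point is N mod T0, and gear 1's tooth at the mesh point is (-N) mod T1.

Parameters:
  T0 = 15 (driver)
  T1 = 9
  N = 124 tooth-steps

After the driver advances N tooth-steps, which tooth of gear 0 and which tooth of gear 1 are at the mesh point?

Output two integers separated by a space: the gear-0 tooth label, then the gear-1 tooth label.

Answer: 4 2

Derivation:
Gear 0 (driver, T0=15): tooth at mesh = N mod T0
  124 = 8 * 15 + 4, so 124 mod 15 = 4
  gear 0 tooth = 4
Gear 1 (driven, T1=9): tooth at mesh = (-N) mod T1
  124 = 13 * 9 + 7, so 124 mod 9 = 7
  (-124) mod 9 = (-7) mod 9 = 9 - 7 = 2
Mesh after 124 steps: gear-0 tooth 4 meets gear-1 tooth 2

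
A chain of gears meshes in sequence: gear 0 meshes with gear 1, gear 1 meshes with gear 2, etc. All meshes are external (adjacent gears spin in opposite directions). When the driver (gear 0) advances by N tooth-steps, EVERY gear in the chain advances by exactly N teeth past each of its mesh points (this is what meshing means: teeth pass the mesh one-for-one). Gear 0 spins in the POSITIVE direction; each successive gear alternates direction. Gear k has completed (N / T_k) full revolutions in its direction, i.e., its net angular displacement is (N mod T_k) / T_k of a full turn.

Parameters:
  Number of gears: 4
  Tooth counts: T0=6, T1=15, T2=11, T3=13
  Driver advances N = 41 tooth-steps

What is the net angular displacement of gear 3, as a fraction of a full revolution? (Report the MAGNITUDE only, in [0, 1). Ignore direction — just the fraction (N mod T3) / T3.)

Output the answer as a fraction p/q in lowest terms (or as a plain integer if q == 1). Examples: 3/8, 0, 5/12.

Chain of 4 gears, tooth counts: [6, 15, 11, 13]
  gear 0: T0=6, direction=positive, advance = 41 mod 6 = 5 teeth = 5/6 turn
  gear 1: T1=15, direction=negative, advance = 41 mod 15 = 11 teeth = 11/15 turn
  gear 2: T2=11, direction=positive, advance = 41 mod 11 = 8 teeth = 8/11 turn
  gear 3: T3=13, direction=negative, advance = 41 mod 13 = 2 teeth = 2/13 turn
Gear 3: 41 mod 13 = 2
Fraction = 2 / 13 = 2/13 (gcd(2,13)=1) = 2/13

Answer: 2/13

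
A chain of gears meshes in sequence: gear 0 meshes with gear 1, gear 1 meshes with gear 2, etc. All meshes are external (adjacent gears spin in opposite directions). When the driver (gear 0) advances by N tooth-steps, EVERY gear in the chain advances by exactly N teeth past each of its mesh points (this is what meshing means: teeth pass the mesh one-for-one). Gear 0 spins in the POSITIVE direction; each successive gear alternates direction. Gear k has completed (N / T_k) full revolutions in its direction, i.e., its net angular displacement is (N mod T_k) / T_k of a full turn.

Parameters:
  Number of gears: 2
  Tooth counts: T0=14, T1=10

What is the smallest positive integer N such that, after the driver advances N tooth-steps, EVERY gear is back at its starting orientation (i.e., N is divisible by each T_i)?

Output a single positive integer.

Answer: 70

Derivation:
Gear k returns to start when N is a multiple of T_k.
All gears at start simultaneously when N is a common multiple of [14, 10]; the smallest such N is lcm(14, 10).
Start: lcm = T0 = 14
Fold in T1=10: gcd(14, 10) = 2; lcm(14, 10) = 14 * 10 / 2 = 140 / 2 = 70
Full cycle length = 70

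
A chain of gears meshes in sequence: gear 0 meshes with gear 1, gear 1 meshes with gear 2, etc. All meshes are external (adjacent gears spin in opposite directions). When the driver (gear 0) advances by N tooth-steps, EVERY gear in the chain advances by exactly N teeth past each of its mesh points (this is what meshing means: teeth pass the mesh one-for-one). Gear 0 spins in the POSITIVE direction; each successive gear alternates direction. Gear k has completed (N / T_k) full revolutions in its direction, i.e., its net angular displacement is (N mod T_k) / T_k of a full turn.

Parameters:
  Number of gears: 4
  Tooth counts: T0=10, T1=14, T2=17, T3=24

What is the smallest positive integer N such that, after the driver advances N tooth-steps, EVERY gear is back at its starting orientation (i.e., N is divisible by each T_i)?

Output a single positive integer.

Answer: 14280

Derivation:
Gear k returns to start when N is a multiple of T_k.
All gears at start simultaneously when N is a common multiple of [10, 14, 17, 24]; the smallest such N is lcm(10, 14, 17, 24).
Start: lcm = T0 = 10
Fold in T1=14: gcd(10, 14) = 2; lcm(10, 14) = 10 * 14 / 2 = 140 / 2 = 70
Fold in T2=17: gcd(70, 17) = 1; lcm(70, 17) = 70 * 17 / 1 = 1190 / 1 = 1190
Fold in T3=24: gcd(1190, 24) = 2; lcm(1190, 24) = 1190 * 24 / 2 = 28560 / 2 = 14280
Full cycle length = 14280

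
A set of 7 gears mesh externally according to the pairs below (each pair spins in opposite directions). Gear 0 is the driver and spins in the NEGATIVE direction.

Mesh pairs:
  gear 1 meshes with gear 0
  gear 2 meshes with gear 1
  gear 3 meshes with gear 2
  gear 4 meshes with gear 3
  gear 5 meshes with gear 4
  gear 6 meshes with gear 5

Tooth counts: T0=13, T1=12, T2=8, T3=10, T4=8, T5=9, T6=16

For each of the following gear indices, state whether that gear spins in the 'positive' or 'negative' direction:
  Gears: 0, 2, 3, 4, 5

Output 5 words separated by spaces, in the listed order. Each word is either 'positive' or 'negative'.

Answer: negative negative positive negative positive

Derivation:
Gear 0 (driver): negative (depth 0)
  gear 1: meshes with gear 0 -> depth 1 -> positive (opposite of gear 0)
  gear 2: meshes with gear 1 -> depth 2 -> negative (opposite of gear 1)
  gear 3: meshes with gear 2 -> depth 3 -> positive (opposite of gear 2)
  gear 4: meshes with gear 3 -> depth 4 -> negative (opposite of gear 3)
  gear 5: meshes with gear 4 -> depth 5 -> positive (opposite of gear 4)
  gear 6: meshes with gear 5 -> depth 6 -> negative (opposite of gear 5)
Queried indices 0, 2, 3, 4, 5 -> negative, negative, positive, negative, positive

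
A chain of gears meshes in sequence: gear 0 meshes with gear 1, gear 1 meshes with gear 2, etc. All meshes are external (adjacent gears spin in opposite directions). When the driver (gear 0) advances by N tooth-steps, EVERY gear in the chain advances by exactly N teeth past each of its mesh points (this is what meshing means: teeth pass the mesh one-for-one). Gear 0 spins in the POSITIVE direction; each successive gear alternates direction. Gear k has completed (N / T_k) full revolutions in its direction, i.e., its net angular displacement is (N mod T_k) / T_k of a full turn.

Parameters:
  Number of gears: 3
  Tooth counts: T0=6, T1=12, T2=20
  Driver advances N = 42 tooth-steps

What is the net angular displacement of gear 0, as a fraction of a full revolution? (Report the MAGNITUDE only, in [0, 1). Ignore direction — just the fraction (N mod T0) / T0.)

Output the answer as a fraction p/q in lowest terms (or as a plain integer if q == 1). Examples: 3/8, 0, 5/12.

Answer: 0

Derivation:
Chain of 3 gears, tooth counts: [6, 12, 20]
  gear 0: T0=6, direction=positive, advance = 42 mod 6 = 0 teeth = 0/6 turn
  gear 1: T1=12, direction=negative, advance = 42 mod 12 = 6 teeth = 6/12 turn
  gear 2: T2=20, direction=positive, advance = 42 mod 20 = 2 teeth = 2/20 turn
Gear 0: 42 mod 6 = 0
Fraction = 0 / 6 = 0/1 (gcd(0,6)=6) = 0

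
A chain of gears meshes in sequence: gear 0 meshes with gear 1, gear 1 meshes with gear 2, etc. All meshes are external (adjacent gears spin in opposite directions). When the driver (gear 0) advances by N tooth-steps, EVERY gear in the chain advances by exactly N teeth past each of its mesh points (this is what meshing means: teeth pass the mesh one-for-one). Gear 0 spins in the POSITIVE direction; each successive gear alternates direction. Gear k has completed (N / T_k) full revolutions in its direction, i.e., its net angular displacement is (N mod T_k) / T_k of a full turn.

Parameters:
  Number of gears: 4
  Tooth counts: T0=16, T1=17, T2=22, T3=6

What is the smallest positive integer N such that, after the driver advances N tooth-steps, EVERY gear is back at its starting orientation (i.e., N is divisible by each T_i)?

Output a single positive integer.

Gear k returns to start when N is a multiple of T_k.
All gears at start simultaneously when N is a common multiple of [16, 17, 22, 6]; the smallest such N is lcm(16, 17, 22, 6).
Start: lcm = T0 = 16
Fold in T1=17: gcd(16, 17) = 1; lcm(16, 17) = 16 * 17 / 1 = 272 / 1 = 272
Fold in T2=22: gcd(272, 22) = 2; lcm(272, 22) = 272 * 22 / 2 = 5984 / 2 = 2992
Fold in T3=6: gcd(2992, 6) = 2; lcm(2992, 6) = 2992 * 6 / 2 = 17952 / 2 = 8976
Full cycle length = 8976

Answer: 8976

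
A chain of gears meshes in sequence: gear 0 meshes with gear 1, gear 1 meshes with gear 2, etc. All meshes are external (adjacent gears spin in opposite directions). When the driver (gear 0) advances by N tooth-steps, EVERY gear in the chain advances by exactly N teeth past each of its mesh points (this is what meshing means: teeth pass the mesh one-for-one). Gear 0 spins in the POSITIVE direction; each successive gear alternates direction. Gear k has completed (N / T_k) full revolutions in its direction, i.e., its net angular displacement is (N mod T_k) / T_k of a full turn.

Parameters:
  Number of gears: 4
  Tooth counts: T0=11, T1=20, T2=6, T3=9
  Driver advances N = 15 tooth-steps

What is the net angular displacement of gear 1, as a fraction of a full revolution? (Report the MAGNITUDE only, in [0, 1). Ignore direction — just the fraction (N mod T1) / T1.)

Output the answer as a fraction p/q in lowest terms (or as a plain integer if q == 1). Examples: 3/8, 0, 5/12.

Chain of 4 gears, tooth counts: [11, 20, 6, 9]
  gear 0: T0=11, direction=positive, advance = 15 mod 11 = 4 teeth = 4/11 turn
  gear 1: T1=20, direction=negative, advance = 15 mod 20 = 15 teeth = 15/20 turn
  gear 2: T2=6, direction=positive, advance = 15 mod 6 = 3 teeth = 3/6 turn
  gear 3: T3=9, direction=negative, advance = 15 mod 9 = 6 teeth = 6/9 turn
Gear 1: 15 mod 20 = 15
Fraction = 15 / 20 = 3/4 (gcd(15,20)=5) = 3/4

Answer: 3/4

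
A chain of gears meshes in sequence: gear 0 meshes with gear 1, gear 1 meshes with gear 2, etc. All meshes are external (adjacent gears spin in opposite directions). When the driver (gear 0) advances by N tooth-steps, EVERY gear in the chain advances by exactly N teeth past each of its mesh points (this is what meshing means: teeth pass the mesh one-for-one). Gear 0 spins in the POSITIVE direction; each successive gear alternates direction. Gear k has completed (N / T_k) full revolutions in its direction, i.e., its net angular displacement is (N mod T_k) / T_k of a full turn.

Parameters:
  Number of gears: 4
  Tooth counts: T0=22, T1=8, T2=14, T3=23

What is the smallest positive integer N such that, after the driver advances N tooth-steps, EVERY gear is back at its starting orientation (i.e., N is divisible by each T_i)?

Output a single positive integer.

Gear k returns to start when N is a multiple of T_k.
All gears at start simultaneously when N is a common multiple of [22, 8, 14, 23]; the smallest such N is lcm(22, 8, 14, 23).
Start: lcm = T0 = 22
Fold in T1=8: gcd(22, 8) = 2; lcm(22, 8) = 22 * 8 / 2 = 176 / 2 = 88
Fold in T2=14: gcd(88, 14) = 2; lcm(88, 14) = 88 * 14 / 2 = 1232 / 2 = 616
Fold in T3=23: gcd(616, 23) = 1; lcm(616, 23) = 616 * 23 / 1 = 14168 / 1 = 14168
Full cycle length = 14168

Answer: 14168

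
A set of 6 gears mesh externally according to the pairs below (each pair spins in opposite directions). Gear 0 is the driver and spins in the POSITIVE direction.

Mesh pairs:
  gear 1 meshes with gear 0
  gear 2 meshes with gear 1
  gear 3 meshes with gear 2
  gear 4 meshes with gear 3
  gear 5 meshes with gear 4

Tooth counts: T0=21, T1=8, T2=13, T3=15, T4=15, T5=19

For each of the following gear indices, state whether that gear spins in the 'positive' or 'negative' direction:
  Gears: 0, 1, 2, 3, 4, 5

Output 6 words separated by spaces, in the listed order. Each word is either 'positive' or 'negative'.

Answer: positive negative positive negative positive negative

Derivation:
Gear 0 (driver): positive (depth 0)
  gear 1: meshes with gear 0 -> depth 1 -> negative (opposite of gear 0)
  gear 2: meshes with gear 1 -> depth 2 -> positive (opposite of gear 1)
  gear 3: meshes with gear 2 -> depth 3 -> negative (opposite of gear 2)
  gear 4: meshes with gear 3 -> depth 4 -> positive (opposite of gear 3)
  gear 5: meshes with gear 4 -> depth 5 -> negative (opposite of gear 4)
Queried indices 0, 1, 2, 3, 4, 5 -> positive, negative, positive, negative, positive, negative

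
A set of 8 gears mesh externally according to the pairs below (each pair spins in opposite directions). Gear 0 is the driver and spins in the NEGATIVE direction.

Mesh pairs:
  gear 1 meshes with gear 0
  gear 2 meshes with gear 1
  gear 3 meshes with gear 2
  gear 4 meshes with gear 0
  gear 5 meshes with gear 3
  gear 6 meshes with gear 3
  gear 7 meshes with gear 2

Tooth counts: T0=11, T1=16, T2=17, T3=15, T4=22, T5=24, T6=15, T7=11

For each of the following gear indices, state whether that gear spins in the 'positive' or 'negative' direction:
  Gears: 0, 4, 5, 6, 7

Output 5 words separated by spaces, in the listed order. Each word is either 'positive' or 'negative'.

Gear 0 (driver): negative (depth 0)
  gear 1: meshes with gear 0 -> depth 1 -> positive (opposite of gear 0)
  gear 2: meshes with gear 1 -> depth 2 -> negative (opposite of gear 1)
  gear 3: meshes with gear 2 -> depth 3 -> positive (opposite of gear 2)
  gear 4: meshes with gear 0 -> depth 1 -> positive (opposite of gear 0)
  gear 5: meshes with gear 3 -> depth 4 -> negative (opposite of gear 3)
  gear 6: meshes with gear 3 -> depth 4 -> negative (opposite of gear 3)
  gear 7: meshes with gear 2 -> depth 3 -> positive (opposite of gear 2)
Queried indices 0, 4, 5, 6, 7 -> negative, positive, negative, negative, positive

Answer: negative positive negative negative positive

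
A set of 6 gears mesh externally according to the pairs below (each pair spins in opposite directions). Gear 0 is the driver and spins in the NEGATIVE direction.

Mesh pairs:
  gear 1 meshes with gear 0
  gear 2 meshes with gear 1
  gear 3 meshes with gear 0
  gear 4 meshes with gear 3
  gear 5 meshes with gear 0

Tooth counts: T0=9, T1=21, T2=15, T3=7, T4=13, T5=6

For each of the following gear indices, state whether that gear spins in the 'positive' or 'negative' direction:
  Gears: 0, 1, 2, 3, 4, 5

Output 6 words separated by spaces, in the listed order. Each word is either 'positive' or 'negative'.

Gear 0 (driver): negative (depth 0)
  gear 1: meshes with gear 0 -> depth 1 -> positive (opposite of gear 0)
  gear 2: meshes with gear 1 -> depth 2 -> negative (opposite of gear 1)
  gear 3: meshes with gear 0 -> depth 1 -> positive (opposite of gear 0)
  gear 4: meshes with gear 3 -> depth 2 -> negative (opposite of gear 3)
  gear 5: meshes with gear 0 -> depth 1 -> positive (opposite of gear 0)
Queried indices 0, 1, 2, 3, 4, 5 -> negative, positive, negative, positive, negative, positive

Answer: negative positive negative positive negative positive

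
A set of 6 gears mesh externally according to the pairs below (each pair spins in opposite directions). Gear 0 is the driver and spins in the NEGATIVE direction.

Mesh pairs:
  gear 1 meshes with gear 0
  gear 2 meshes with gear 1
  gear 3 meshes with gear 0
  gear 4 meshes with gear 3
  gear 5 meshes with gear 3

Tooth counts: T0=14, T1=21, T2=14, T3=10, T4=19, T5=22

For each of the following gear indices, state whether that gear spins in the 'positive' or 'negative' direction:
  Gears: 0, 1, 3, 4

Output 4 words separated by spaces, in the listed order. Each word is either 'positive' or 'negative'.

Answer: negative positive positive negative

Derivation:
Gear 0 (driver): negative (depth 0)
  gear 1: meshes with gear 0 -> depth 1 -> positive (opposite of gear 0)
  gear 2: meshes with gear 1 -> depth 2 -> negative (opposite of gear 1)
  gear 3: meshes with gear 0 -> depth 1 -> positive (opposite of gear 0)
  gear 4: meshes with gear 3 -> depth 2 -> negative (opposite of gear 3)
  gear 5: meshes with gear 3 -> depth 2 -> negative (opposite of gear 3)
Queried indices 0, 1, 3, 4 -> negative, positive, positive, negative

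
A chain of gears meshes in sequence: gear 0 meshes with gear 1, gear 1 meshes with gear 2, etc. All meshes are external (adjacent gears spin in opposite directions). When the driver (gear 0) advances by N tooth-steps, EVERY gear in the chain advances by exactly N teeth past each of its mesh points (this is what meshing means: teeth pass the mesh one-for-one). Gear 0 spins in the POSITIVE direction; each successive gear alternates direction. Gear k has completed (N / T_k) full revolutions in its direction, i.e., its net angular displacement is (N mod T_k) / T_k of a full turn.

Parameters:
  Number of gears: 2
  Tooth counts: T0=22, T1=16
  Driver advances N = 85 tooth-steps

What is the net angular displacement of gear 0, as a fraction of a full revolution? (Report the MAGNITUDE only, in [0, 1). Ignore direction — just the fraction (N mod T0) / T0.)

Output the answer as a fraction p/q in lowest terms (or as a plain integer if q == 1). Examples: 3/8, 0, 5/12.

Answer: 19/22

Derivation:
Chain of 2 gears, tooth counts: [22, 16]
  gear 0: T0=22, direction=positive, advance = 85 mod 22 = 19 teeth = 19/22 turn
  gear 1: T1=16, direction=negative, advance = 85 mod 16 = 5 teeth = 5/16 turn
Gear 0: 85 mod 22 = 19
Fraction = 19 / 22 = 19/22 (gcd(19,22)=1) = 19/22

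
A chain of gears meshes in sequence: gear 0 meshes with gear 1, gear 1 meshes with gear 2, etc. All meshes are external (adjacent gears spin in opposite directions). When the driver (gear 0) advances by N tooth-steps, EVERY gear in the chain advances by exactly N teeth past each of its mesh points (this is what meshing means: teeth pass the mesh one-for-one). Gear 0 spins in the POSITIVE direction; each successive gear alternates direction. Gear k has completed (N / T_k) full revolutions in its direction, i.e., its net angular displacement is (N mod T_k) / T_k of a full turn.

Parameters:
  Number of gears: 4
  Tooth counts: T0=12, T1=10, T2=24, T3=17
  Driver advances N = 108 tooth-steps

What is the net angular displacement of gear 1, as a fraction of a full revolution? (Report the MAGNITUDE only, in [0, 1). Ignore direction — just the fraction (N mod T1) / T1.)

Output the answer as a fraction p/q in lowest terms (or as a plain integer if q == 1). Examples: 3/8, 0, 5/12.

Chain of 4 gears, tooth counts: [12, 10, 24, 17]
  gear 0: T0=12, direction=positive, advance = 108 mod 12 = 0 teeth = 0/12 turn
  gear 1: T1=10, direction=negative, advance = 108 mod 10 = 8 teeth = 8/10 turn
  gear 2: T2=24, direction=positive, advance = 108 mod 24 = 12 teeth = 12/24 turn
  gear 3: T3=17, direction=negative, advance = 108 mod 17 = 6 teeth = 6/17 turn
Gear 1: 108 mod 10 = 8
Fraction = 8 / 10 = 4/5 (gcd(8,10)=2) = 4/5

Answer: 4/5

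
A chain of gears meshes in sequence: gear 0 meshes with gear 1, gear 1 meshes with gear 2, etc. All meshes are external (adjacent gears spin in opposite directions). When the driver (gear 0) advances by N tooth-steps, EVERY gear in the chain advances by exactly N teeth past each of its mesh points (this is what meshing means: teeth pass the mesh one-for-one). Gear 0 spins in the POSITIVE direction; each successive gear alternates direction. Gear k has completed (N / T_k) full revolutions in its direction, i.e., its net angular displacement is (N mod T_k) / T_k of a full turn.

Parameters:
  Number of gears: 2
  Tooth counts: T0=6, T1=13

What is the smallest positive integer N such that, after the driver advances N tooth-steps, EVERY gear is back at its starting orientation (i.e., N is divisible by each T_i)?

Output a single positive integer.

Gear k returns to start when N is a multiple of T_k.
All gears at start simultaneously when N is a common multiple of [6, 13]; the smallest such N is lcm(6, 13).
Start: lcm = T0 = 6
Fold in T1=13: gcd(6, 13) = 1; lcm(6, 13) = 6 * 13 / 1 = 78 / 1 = 78
Full cycle length = 78

Answer: 78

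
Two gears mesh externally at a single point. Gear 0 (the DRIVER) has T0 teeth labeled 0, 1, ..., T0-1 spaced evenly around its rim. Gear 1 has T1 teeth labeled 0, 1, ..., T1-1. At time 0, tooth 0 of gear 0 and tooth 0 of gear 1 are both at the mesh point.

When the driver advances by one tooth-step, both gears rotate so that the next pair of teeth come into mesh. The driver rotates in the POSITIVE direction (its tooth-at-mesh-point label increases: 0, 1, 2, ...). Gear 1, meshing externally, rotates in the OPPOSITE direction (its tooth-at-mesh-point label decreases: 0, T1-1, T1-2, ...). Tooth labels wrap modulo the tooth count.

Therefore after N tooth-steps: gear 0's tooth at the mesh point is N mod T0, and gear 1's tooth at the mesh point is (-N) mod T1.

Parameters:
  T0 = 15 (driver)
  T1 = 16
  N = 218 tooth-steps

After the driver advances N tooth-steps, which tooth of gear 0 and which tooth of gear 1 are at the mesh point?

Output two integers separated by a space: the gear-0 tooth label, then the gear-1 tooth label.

Gear 0 (driver, T0=15): tooth at mesh = N mod T0
  218 = 14 * 15 + 8, so 218 mod 15 = 8
  gear 0 tooth = 8
Gear 1 (driven, T1=16): tooth at mesh = (-N) mod T1
  218 = 13 * 16 + 10, so 218 mod 16 = 10
  (-218) mod 16 = (-10) mod 16 = 16 - 10 = 6
Mesh after 218 steps: gear-0 tooth 8 meets gear-1 tooth 6

Answer: 8 6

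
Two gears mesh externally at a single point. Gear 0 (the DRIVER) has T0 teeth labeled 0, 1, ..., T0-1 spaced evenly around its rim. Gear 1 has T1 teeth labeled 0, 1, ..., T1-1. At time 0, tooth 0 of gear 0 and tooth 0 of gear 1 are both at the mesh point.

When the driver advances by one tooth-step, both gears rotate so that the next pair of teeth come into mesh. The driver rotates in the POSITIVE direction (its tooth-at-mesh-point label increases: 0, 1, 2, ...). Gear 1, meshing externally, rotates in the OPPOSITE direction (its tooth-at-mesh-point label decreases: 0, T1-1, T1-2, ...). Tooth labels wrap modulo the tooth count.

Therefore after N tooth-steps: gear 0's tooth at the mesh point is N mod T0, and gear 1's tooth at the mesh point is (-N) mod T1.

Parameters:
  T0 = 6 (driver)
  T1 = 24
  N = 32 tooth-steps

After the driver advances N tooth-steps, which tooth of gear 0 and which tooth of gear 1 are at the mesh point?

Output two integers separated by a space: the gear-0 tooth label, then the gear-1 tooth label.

Answer: 2 16

Derivation:
Gear 0 (driver, T0=6): tooth at mesh = N mod T0
  32 = 5 * 6 + 2, so 32 mod 6 = 2
  gear 0 tooth = 2
Gear 1 (driven, T1=24): tooth at mesh = (-N) mod T1
  32 = 1 * 24 + 8, so 32 mod 24 = 8
  (-32) mod 24 = (-8) mod 24 = 24 - 8 = 16
Mesh after 32 steps: gear-0 tooth 2 meets gear-1 tooth 16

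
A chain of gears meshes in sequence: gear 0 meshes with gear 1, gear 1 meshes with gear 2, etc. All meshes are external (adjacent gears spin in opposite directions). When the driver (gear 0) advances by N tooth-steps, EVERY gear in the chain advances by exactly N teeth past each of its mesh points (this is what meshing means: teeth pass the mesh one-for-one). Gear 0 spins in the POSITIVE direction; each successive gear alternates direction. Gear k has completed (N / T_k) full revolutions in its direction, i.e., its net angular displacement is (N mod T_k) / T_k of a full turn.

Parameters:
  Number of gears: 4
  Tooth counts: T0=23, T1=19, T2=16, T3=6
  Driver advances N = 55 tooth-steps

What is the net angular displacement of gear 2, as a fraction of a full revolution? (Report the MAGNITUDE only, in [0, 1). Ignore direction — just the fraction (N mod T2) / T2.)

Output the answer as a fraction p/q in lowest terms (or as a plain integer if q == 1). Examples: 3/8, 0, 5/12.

Answer: 7/16

Derivation:
Chain of 4 gears, tooth counts: [23, 19, 16, 6]
  gear 0: T0=23, direction=positive, advance = 55 mod 23 = 9 teeth = 9/23 turn
  gear 1: T1=19, direction=negative, advance = 55 mod 19 = 17 teeth = 17/19 turn
  gear 2: T2=16, direction=positive, advance = 55 mod 16 = 7 teeth = 7/16 turn
  gear 3: T3=6, direction=negative, advance = 55 mod 6 = 1 teeth = 1/6 turn
Gear 2: 55 mod 16 = 7
Fraction = 7 / 16 = 7/16 (gcd(7,16)=1) = 7/16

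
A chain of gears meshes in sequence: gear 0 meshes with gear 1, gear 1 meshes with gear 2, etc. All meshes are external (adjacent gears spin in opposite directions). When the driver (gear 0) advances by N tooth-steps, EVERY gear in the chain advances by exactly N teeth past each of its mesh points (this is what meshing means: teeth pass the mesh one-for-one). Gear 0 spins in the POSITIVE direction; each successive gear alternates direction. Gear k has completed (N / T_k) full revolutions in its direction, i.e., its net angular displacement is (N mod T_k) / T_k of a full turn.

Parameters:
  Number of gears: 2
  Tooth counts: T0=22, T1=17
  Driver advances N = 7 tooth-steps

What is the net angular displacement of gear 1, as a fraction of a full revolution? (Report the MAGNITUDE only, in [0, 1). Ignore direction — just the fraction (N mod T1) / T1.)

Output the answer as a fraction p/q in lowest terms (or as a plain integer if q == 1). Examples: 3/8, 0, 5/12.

Answer: 7/17

Derivation:
Chain of 2 gears, tooth counts: [22, 17]
  gear 0: T0=22, direction=positive, advance = 7 mod 22 = 7 teeth = 7/22 turn
  gear 1: T1=17, direction=negative, advance = 7 mod 17 = 7 teeth = 7/17 turn
Gear 1: 7 mod 17 = 7
Fraction = 7 / 17 = 7/17 (gcd(7,17)=1) = 7/17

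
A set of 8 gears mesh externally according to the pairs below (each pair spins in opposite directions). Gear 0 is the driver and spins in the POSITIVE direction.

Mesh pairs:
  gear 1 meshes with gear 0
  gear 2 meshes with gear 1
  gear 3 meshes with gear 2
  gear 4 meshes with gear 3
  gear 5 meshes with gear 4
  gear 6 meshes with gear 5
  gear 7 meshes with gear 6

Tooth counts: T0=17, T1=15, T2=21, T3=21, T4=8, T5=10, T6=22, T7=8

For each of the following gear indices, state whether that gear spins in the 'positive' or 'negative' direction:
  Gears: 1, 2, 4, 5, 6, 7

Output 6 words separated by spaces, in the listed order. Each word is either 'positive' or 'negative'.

Gear 0 (driver): positive (depth 0)
  gear 1: meshes with gear 0 -> depth 1 -> negative (opposite of gear 0)
  gear 2: meshes with gear 1 -> depth 2 -> positive (opposite of gear 1)
  gear 3: meshes with gear 2 -> depth 3 -> negative (opposite of gear 2)
  gear 4: meshes with gear 3 -> depth 4 -> positive (opposite of gear 3)
  gear 5: meshes with gear 4 -> depth 5 -> negative (opposite of gear 4)
  gear 6: meshes with gear 5 -> depth 6 -> positive (opposite of gear 5)
  gear 7: meshes with gear 6 -> depth 7 -> negative (opposite of gear 6)
Queried indices 1, 2, 4, 5, 6, 7 -> negative, positive, positive, negative, positive, negative

Answer: negative positive positive negative positive negative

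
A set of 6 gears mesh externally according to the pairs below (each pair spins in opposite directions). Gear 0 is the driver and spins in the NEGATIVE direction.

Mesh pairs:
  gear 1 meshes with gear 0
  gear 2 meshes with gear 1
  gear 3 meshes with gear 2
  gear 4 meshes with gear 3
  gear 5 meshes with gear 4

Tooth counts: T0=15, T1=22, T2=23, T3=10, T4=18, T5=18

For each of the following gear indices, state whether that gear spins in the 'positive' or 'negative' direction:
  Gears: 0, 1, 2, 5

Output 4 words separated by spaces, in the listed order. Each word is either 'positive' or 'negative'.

Answer: negative positive negative positive

Derivation:
Gear 0 (driver): negative (depth 0)
  gear 1: meshes with gear 0 -> depth 1 -> positive (opposite of gear 0)
  gear 2: meshes with gear 1 -> depth 2 -> negative (opposite of gear 1)
  gear 3: meshes with gear 2 -> depth 3 -> positive (opposite of gear 2)
  gear 4: meshes with gear 3 -> depth 4 -> negative (opposite of gear 3)
  gear 5: meshes with gear 4 -> depth 5 -> positive (opposite of gear 4)
Queried indices 0, 1, 2, 5 -> negative, positive, negative, positive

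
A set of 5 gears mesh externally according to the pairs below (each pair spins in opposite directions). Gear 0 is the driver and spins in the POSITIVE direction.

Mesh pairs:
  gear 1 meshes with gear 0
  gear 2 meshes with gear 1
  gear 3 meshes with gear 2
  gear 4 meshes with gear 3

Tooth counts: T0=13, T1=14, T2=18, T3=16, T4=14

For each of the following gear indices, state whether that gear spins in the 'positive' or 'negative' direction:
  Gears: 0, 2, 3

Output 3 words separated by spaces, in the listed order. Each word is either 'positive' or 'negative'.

Answer: positive positive negative

Derivation:
Gear 0 (driver): positive (depth 0)
  gear 1: meshes with gear 0 -> depth 1 -> negative (opposite of gear 0)
  gear 2: meshes with gear 1 -> depth 2 -> positive (opposite of gear 1)
  gear 3: meshes with gear 2 -> depth 3 -> negative (opposite of gear 2)
  gear 4: meshes with gear 3 -> depth 4 -> positive (opposite of gear 3)
Queried indices 0, 2, 3 -> positive, positive, negative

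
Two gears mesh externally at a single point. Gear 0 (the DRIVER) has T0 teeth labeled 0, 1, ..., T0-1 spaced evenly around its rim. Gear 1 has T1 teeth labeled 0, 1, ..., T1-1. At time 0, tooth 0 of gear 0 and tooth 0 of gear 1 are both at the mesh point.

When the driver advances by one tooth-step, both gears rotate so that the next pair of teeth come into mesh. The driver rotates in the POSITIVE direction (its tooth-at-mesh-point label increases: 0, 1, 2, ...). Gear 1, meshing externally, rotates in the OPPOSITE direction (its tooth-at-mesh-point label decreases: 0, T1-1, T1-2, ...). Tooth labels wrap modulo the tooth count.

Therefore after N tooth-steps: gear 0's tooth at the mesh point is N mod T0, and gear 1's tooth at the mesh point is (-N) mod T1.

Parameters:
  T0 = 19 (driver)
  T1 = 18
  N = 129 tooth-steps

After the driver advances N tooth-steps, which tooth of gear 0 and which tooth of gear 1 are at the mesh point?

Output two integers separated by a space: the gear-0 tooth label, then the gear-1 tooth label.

Answer: 15 15

Derivation:
Gear 0 (driver, T0=19): tooth at mesh = N mod T0
  129 = 6 * 19 + 15, so 129 mod 19 = 15
  gear 0 tooth = 15
Gear 1 (driven, T1=18): tooth at mesh = (-N) mod T1
  129 = 7 * 18 + 3, so 129 mod 18 = 3
  (-129) mod 18 = (-3) mod 18 = 18 - 3 = 15
Mesh after 129 steps: gear-0 tooth 15 meets gear-1 tooth 15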